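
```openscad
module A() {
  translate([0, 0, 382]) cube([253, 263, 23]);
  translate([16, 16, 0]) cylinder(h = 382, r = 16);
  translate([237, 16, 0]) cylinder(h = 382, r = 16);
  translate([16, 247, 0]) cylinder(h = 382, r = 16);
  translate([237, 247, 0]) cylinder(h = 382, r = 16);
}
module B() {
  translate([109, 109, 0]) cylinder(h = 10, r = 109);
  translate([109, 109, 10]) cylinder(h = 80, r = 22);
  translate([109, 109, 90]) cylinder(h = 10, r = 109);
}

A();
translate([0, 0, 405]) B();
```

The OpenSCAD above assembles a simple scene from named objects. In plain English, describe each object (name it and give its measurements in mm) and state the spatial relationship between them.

A is a simple wooden stool: a rectangular seat 253 mm (x) by 263 mm (y), 23 mm thick, top face at z = 405 mm, on four round legs, each 32 mm in diameter. The legs rest on z = 0, each leg's axis is inset half a diameter from the nearest pair of seat edges (so the leg's bounding box is flush with the corner).

B is a spool: two coaxial disc flanges of radius 109 mm and thickness 10 mm, joined by a core cylinder of radius 22 mm and height 80 mm. The lower flange rests on z = 0 and the three cylinders share a vertical axis.

The spool is on top of the stool.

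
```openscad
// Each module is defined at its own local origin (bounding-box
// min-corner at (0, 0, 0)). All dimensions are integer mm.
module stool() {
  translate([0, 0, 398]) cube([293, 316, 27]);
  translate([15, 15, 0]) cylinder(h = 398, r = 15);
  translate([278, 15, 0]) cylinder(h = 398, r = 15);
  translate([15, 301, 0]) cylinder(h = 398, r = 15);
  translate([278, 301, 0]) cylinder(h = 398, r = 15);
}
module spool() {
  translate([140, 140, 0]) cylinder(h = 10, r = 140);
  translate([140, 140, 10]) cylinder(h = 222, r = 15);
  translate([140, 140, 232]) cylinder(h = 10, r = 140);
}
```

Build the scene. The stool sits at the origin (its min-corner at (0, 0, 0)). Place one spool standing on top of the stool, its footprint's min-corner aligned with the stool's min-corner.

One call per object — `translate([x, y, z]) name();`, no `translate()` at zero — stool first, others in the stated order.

stool();
translate([0, 0, 425]) spool();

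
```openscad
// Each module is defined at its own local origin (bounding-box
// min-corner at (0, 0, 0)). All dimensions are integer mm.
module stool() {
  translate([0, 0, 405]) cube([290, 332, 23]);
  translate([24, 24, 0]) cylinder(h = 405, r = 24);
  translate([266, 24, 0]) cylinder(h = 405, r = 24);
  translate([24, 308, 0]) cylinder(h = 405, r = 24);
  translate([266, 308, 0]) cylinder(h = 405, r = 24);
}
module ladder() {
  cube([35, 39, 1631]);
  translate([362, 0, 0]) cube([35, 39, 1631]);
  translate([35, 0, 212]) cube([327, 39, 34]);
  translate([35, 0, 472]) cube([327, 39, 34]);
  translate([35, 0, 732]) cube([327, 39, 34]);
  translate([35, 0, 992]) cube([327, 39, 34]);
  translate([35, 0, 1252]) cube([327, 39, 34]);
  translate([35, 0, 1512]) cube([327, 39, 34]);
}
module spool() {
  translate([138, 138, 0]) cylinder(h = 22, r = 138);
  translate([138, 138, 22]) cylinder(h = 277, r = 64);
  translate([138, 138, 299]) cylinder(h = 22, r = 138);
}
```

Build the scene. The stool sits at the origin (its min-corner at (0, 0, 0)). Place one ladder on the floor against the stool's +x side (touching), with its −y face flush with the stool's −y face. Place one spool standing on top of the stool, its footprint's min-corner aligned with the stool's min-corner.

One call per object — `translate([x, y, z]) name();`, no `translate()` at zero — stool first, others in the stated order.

stool();
translate([290, 0, 0]) ladder();
translate([0, 0, 428]) spool();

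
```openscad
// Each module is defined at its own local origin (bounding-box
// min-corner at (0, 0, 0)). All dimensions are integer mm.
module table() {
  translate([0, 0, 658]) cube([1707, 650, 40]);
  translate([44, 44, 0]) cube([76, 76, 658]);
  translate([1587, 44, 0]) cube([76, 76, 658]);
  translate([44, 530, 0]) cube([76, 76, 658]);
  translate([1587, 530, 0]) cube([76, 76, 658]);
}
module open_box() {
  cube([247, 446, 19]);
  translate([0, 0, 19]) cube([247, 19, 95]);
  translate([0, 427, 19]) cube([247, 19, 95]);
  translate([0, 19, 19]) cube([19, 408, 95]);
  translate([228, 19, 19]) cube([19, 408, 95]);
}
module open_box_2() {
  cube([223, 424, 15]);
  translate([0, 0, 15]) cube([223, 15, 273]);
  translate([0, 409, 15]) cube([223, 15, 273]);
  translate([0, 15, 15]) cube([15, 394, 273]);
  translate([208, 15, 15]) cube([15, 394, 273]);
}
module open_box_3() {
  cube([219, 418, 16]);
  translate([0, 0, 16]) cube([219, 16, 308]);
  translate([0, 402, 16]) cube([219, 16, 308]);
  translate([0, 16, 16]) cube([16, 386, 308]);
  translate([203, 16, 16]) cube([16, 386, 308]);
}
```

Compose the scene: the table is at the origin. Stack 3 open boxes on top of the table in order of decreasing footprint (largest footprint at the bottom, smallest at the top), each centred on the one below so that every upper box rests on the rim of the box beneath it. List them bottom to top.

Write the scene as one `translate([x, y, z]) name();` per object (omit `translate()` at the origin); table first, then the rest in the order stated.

table();
translate([730, 102, 698]) open_box();
translate([742, 113, 812]) open_box_2();
translate([744, 116, 1100]) open_box_3();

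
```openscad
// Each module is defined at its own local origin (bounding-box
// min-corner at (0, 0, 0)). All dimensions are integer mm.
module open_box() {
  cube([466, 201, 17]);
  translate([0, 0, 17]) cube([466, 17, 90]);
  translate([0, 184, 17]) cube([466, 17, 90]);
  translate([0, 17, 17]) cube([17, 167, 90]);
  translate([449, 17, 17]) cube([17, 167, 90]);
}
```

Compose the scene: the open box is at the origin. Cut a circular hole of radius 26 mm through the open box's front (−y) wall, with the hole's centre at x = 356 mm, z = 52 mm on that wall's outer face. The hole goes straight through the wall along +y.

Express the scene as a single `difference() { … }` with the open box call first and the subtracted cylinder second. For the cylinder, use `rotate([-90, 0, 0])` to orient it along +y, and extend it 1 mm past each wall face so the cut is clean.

difference() {
  open_box();
  translate([356, -1, 52]) rotate([-90, 0, 0]) cylinder(h = 19, r = 26);
}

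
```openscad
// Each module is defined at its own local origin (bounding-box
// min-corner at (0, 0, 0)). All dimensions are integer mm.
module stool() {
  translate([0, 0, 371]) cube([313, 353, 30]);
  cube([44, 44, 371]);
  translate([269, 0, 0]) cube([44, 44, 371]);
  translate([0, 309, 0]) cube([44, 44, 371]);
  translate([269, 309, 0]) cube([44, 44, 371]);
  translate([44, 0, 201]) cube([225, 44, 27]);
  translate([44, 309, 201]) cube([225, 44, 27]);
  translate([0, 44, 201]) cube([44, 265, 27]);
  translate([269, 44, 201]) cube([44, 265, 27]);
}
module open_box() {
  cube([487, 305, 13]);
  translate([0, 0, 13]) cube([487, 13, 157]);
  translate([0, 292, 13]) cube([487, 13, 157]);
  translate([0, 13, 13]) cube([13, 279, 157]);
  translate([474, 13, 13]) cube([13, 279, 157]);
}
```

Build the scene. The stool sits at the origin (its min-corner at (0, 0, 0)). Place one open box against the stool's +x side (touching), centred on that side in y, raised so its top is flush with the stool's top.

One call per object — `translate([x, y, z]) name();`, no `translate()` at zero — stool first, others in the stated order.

stool();
translate([313, 24, 231]) open_box();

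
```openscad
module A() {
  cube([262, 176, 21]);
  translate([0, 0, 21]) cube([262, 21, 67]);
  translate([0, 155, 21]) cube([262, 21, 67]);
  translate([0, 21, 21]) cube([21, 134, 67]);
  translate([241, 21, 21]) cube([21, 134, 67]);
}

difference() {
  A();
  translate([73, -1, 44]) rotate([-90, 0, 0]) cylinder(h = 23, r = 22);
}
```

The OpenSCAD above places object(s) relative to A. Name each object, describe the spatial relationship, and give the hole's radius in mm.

The subtracted cylinder has r = 22 mm.

A is an open box. The open box has a circular hole through its front wall. The hole's radius is 22 mm.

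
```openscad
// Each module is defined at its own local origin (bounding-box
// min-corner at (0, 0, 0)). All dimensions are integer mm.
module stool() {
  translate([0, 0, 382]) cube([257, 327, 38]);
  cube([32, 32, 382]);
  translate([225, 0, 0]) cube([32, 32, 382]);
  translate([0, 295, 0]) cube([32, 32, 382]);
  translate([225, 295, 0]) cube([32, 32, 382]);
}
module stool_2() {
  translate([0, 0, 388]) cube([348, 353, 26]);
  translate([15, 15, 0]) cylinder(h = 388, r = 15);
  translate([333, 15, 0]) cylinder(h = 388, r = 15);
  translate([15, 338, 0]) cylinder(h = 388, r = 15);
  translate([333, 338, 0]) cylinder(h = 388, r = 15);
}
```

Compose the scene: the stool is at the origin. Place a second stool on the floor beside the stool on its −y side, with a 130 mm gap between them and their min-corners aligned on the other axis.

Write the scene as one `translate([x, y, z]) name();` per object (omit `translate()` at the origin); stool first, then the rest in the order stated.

stool();
translate([0, -483, 0]) stool_2();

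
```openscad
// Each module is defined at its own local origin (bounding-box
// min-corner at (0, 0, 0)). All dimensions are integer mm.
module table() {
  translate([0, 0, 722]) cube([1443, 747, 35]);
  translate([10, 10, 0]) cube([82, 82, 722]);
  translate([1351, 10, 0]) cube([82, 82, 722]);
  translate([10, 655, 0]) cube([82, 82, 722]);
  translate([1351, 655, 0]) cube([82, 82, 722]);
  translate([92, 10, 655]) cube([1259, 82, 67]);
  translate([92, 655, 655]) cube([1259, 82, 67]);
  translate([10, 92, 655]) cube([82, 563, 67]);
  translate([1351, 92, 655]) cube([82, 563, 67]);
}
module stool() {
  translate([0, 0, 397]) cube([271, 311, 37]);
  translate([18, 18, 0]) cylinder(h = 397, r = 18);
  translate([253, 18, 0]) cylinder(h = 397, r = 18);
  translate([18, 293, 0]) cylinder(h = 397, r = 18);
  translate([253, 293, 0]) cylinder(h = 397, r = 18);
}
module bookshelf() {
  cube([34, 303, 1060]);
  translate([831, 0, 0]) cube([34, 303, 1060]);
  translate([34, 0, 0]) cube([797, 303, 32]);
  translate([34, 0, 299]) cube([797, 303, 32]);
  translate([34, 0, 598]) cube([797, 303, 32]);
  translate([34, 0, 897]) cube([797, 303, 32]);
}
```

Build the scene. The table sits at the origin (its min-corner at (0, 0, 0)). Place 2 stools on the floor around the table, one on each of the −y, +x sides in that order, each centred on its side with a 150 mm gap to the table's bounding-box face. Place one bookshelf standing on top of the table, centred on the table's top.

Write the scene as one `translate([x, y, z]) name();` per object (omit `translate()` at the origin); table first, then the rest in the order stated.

table();
translate([586, -461, 0]) stool();
translate([1593, 218, 0]) stool();
translate([289, 222, 757]) bookshelf();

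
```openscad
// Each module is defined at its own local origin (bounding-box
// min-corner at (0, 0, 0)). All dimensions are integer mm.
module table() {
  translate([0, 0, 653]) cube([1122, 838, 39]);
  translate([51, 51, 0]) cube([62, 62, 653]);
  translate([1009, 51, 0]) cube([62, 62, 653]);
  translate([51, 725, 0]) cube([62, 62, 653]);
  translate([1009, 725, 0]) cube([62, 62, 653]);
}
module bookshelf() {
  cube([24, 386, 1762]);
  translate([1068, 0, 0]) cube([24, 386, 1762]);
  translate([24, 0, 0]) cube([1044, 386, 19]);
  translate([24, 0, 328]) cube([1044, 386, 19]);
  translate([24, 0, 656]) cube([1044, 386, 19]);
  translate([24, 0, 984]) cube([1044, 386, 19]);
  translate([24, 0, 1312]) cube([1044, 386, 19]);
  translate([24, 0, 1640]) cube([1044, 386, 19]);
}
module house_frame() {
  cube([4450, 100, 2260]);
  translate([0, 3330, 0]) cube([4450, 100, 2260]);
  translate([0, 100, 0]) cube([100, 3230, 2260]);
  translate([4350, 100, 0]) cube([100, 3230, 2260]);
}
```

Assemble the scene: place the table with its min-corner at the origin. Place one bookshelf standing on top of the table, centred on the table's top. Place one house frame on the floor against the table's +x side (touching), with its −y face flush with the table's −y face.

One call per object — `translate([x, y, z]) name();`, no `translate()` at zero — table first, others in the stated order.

table();
translate([15, 226, 692]) bookshelf();
translate([1122, 0, 0]) house_frame();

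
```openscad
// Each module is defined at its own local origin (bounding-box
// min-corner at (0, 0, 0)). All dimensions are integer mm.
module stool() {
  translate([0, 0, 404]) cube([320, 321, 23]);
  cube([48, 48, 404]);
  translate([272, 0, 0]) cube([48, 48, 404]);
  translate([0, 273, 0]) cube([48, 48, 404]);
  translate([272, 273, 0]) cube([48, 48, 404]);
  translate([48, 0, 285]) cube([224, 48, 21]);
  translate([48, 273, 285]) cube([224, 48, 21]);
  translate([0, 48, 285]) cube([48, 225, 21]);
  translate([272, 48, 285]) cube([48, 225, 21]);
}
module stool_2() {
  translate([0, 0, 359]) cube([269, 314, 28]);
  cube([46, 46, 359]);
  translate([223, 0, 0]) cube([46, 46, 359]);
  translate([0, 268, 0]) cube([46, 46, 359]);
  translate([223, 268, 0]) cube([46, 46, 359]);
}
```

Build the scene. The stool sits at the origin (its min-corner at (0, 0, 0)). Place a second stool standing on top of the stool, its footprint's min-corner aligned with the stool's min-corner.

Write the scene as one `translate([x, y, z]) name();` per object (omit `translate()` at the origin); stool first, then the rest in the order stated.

stool();
translate([0, 0, 427]) stool_2();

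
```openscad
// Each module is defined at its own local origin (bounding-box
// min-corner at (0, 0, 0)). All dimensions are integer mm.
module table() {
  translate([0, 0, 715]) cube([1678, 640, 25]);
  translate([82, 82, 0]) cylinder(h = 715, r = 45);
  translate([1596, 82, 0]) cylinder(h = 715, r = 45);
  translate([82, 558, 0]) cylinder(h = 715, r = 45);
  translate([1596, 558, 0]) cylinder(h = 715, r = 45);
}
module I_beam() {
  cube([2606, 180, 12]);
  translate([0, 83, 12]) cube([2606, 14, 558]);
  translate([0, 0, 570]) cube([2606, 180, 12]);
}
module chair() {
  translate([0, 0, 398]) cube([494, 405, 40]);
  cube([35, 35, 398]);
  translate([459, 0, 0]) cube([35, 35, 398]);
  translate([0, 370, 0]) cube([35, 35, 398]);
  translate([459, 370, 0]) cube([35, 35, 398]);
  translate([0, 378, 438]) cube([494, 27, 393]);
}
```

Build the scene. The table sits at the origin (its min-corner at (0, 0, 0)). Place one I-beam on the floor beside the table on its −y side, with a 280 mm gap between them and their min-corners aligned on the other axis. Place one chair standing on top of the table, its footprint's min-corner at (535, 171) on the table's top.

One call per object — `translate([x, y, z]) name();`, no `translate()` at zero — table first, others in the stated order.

table();
translate([0, -460, 0]) I_beam();
translate([535, 171, 740]) chair();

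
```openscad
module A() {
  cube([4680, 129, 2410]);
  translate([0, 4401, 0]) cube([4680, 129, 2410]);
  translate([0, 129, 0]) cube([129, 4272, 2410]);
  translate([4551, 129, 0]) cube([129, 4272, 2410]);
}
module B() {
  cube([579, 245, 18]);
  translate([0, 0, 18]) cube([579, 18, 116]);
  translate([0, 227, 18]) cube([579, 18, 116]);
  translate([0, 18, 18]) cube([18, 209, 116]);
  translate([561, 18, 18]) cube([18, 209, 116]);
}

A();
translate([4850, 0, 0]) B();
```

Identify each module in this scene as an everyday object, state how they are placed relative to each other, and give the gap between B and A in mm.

A is a house frame. B is an open box. The open box is on the floor beside the house frame on its +x side. The gap between the open box and the house frame is 170 mm.

The open box's nearest face is 170 mm from the house frame's +x face.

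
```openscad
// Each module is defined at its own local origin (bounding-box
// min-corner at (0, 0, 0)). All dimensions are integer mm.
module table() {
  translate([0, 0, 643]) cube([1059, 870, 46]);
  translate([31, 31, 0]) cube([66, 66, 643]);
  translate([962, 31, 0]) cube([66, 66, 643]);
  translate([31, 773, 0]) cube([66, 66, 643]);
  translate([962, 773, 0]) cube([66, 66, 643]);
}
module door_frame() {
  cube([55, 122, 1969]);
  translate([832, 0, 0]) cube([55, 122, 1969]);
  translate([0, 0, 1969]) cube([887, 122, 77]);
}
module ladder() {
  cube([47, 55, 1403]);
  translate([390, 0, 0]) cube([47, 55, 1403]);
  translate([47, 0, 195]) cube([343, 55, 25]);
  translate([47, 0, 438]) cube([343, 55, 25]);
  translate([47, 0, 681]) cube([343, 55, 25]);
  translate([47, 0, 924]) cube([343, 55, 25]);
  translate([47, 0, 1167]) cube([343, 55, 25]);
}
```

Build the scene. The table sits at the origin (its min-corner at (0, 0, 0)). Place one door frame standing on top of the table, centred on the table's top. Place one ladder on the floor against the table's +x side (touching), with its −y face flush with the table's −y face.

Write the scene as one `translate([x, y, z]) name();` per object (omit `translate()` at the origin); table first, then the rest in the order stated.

table();
translate([86, 374, 689]) door_frame();
translate([1059, 0, 0]) ladder();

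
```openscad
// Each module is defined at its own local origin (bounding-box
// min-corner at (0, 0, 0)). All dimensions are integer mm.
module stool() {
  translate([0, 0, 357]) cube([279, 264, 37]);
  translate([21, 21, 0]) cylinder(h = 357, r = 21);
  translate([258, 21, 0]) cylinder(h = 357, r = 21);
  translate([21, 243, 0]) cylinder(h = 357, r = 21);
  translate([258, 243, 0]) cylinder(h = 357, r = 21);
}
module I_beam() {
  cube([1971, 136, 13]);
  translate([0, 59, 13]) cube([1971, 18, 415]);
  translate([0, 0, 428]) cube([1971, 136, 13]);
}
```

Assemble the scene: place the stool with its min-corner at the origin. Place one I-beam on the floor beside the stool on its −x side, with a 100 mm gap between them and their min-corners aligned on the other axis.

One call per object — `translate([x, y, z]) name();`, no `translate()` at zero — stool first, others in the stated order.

stool();
translate([-2071, 0, 0]) I_beam();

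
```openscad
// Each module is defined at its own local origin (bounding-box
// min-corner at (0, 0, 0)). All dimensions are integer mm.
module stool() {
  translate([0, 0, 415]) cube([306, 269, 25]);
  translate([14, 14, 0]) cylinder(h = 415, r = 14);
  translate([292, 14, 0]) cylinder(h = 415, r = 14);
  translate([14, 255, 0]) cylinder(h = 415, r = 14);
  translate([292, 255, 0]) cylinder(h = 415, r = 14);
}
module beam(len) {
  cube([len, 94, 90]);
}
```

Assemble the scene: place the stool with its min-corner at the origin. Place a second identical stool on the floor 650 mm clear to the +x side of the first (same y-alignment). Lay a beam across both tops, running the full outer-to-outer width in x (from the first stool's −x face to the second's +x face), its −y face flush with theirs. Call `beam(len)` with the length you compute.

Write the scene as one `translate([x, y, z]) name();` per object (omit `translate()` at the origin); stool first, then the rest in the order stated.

stool();
translate([956, 0, 0]) stool();
translate([0, 0, 440]) beam(1262);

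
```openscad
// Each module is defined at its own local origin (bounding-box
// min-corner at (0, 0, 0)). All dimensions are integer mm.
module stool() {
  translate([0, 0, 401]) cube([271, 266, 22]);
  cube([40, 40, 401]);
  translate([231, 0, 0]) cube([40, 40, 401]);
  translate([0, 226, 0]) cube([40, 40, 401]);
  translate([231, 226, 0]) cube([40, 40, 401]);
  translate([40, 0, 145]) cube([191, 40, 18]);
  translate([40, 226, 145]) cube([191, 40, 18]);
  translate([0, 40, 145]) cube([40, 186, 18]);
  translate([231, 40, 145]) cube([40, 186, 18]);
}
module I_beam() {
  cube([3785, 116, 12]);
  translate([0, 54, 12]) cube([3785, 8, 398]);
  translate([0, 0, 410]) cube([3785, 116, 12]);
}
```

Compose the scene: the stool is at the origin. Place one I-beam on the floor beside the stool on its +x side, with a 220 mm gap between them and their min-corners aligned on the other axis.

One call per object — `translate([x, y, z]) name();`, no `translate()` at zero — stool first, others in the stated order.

stool();
translate([491, 0, 0]) I_beam();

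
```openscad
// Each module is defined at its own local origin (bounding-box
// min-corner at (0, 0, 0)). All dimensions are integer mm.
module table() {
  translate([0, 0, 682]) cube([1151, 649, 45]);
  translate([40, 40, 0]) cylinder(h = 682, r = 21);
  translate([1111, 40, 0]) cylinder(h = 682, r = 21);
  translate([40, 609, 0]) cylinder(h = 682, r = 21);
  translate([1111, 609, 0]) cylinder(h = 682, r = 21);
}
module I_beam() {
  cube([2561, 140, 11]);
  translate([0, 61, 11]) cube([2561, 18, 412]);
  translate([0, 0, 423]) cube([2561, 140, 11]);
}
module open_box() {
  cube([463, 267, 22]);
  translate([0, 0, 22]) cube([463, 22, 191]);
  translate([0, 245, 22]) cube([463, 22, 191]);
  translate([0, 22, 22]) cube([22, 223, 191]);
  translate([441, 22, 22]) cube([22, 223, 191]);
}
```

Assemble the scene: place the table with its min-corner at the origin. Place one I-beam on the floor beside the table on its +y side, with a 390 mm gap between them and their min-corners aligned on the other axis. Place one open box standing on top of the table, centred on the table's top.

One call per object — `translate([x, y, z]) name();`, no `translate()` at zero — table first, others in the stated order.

table();
translate([0, 1039, 0]) I_beam();
translate([344, 191, 727]) open_box();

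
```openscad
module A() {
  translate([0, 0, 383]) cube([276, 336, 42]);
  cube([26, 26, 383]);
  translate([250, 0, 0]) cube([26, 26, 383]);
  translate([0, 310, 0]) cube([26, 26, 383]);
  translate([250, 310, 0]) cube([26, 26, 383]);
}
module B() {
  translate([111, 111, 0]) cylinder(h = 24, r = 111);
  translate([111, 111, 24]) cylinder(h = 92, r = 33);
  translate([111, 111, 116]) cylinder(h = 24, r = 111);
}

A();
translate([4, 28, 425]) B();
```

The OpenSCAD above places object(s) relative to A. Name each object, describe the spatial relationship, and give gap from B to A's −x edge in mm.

The spool's min-x is at 4; the stool's min-x is 0; gap = 4 mm.

A is a stool. B is a spool. The spool is on top of the stool. The gap from the spool to the stool's −x edge is 4 mm.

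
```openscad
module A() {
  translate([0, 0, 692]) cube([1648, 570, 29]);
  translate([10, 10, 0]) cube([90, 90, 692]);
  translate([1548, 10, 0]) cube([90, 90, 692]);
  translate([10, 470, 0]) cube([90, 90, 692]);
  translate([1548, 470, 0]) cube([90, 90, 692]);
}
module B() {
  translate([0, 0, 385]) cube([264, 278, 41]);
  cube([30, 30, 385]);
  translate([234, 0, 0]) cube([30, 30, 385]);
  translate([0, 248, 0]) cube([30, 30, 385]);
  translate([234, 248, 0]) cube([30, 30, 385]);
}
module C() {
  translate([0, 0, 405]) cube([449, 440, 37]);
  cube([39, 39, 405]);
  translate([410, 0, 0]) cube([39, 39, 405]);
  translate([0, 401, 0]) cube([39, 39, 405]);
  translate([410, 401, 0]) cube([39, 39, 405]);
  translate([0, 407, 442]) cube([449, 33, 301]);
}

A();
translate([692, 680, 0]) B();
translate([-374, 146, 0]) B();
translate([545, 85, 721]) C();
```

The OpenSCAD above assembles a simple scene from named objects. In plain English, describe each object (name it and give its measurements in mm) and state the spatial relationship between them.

A is a rectangular dining table. The top is 1648×570×29 mm with its upper surface at z = 721 mm. It stands on four 90×90 mm square legs, each inset 10 mm from the nearest pair of top edges, running from the floor to the underside of the top.

B is a four-legged stool. The seat is 264×278 mm, 41 mm thick, top at z = 426 mm. It stands on four square legs, each 30×30 mm in cross-section, from z = 0 to the seat underside, each flush with a corner of the seat.

C is a chair: 449×440 mm seat, 37 mm thick, top at z = 442 mm, on four 39 mm square corner legs flush with the seat edges. A 33 mm thick backrest slab spans the full seat width, extending 301 mm above the seat top, its back face flush with the seat's +y edge.

Two stools sit around the table at the +y, −x sides. The chair is on top of the table.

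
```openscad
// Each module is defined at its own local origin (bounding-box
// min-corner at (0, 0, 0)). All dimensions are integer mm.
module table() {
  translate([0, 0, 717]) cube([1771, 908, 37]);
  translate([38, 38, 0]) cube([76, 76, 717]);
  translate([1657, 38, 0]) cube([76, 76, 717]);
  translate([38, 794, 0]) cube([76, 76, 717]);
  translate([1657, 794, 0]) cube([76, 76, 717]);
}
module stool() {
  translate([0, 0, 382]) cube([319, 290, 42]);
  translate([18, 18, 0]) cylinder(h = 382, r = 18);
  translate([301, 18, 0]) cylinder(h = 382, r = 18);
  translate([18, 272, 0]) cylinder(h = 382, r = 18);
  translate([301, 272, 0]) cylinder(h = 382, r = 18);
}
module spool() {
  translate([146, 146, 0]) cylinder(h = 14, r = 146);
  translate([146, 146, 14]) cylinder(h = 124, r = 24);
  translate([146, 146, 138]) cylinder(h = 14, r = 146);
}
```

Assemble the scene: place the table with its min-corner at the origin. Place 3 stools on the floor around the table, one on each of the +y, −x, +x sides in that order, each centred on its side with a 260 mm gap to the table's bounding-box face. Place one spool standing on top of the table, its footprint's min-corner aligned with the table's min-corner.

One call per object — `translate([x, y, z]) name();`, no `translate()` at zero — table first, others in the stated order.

table();
translate([726, 1168, 0]) stool();
translate([-579, 309, 0]) stool();
translate([2031, 309, 0]) stool();
translate([0, 0, 754]) spool();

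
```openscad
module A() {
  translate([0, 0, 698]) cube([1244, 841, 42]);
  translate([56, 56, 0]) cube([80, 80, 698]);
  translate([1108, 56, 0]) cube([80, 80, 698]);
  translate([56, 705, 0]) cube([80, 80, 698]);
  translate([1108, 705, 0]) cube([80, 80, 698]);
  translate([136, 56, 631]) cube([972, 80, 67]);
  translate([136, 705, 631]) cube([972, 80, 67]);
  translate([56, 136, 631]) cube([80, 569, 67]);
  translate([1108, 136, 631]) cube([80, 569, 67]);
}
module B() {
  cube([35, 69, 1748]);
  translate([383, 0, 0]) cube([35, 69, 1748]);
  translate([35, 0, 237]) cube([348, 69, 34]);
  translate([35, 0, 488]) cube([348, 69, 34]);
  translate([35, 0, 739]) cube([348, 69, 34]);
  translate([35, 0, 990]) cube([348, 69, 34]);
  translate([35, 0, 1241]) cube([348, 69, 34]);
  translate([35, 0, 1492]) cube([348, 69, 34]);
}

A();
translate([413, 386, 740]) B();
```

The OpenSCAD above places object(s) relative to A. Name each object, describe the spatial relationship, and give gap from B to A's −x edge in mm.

A is a table. B is a ladder. The ladder is on top of the table, centred. The gap from the ladder to the table's −x edge is 413 mm.

The ladder's min-x is at 413; the table's min-x is 0; gap = 413 mm.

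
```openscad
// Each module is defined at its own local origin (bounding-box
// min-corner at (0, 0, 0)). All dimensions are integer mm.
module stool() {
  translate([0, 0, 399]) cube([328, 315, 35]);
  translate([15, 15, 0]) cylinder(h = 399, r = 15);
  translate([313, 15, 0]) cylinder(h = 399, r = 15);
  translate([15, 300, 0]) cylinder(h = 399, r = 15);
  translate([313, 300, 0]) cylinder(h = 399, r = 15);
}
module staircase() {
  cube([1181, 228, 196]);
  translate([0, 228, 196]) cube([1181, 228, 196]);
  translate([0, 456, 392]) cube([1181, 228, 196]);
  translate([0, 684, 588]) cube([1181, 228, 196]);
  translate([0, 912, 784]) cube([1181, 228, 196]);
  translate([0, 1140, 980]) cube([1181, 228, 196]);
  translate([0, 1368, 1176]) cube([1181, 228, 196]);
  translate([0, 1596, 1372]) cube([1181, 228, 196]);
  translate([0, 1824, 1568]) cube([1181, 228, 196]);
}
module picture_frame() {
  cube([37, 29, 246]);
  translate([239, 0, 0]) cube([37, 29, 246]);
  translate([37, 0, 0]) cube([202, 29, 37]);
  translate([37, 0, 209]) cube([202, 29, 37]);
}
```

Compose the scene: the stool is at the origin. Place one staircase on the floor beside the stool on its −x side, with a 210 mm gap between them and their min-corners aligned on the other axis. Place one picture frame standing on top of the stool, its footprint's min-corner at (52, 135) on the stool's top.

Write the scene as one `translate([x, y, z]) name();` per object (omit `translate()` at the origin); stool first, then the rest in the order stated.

stool();
translate([-1391, 0, 0]) staircase();
translate([52, 135, 434]) picture_frame();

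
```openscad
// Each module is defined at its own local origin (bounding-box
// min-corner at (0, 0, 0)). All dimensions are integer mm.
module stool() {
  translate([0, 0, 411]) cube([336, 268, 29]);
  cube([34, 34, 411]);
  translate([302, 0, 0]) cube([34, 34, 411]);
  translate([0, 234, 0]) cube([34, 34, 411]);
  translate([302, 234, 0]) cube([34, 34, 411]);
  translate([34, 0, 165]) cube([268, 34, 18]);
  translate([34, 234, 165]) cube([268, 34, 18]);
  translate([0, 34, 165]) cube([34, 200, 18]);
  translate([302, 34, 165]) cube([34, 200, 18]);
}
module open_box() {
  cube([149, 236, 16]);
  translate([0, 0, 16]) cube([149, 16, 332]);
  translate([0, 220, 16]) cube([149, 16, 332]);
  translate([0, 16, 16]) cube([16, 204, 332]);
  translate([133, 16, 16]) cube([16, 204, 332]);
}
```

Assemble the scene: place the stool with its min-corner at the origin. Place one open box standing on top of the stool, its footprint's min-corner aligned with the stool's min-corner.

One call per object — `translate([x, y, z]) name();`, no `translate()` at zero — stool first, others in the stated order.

stool();
translate([0, 0, 440]) open_box();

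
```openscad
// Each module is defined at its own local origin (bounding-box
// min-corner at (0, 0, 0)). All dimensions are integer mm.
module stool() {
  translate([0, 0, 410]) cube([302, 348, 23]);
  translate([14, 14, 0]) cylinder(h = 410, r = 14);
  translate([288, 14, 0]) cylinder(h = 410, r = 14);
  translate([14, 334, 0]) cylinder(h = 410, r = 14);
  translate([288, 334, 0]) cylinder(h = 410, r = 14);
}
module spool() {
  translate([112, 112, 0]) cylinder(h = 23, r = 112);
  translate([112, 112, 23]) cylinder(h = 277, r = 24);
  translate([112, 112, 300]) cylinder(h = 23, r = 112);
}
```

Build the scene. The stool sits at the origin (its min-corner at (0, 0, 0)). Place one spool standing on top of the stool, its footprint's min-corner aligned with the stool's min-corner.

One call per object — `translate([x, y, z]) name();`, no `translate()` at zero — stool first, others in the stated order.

stool();
translate([0, 0, 433]) spool();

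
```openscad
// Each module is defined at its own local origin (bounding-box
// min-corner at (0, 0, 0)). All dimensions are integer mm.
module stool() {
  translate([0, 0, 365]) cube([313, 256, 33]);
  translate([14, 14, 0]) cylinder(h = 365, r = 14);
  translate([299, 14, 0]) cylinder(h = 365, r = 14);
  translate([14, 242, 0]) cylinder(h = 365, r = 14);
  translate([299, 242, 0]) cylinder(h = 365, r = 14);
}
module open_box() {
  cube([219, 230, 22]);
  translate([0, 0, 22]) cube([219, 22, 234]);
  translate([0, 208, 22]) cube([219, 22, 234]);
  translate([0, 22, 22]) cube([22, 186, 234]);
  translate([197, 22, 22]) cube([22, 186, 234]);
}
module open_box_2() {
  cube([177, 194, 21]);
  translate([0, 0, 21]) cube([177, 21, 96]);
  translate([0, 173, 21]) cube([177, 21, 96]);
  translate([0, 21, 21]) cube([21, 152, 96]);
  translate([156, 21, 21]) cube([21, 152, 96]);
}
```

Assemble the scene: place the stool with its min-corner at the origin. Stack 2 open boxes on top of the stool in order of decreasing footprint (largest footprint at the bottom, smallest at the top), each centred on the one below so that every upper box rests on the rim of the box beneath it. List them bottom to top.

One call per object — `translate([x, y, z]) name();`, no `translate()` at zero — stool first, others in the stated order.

stool();
translate([47, 13, 398]) open_box();
translate([68, 31, 654]) open_box_2();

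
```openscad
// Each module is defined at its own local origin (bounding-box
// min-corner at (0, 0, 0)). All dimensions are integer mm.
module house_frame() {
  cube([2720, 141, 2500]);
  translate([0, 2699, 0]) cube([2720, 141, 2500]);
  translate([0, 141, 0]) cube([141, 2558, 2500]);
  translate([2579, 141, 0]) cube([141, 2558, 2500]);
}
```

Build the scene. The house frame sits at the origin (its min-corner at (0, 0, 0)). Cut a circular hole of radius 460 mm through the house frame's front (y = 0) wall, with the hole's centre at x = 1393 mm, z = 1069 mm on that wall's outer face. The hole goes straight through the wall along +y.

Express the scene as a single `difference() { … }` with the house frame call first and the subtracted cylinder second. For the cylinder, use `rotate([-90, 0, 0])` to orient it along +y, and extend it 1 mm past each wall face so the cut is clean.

difference() {
  house_frame();
  translate([1393, -1, 1069]) rotate([-90, 0, 0]) cylinder(h = 143, r = 460);
}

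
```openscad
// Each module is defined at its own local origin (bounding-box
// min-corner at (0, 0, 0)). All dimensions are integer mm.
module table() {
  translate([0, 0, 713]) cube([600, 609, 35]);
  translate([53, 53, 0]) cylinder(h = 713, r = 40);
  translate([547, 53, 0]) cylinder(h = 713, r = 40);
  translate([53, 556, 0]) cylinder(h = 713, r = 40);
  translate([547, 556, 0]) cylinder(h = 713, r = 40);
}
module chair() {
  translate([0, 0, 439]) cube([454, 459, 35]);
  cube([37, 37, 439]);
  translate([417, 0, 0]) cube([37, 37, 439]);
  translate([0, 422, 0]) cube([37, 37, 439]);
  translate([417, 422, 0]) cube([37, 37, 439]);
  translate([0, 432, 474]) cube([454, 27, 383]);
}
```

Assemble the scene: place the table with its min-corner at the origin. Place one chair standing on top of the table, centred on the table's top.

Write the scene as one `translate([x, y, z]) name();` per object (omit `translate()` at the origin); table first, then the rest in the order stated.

table();
translate([73, 75, 748]) chair();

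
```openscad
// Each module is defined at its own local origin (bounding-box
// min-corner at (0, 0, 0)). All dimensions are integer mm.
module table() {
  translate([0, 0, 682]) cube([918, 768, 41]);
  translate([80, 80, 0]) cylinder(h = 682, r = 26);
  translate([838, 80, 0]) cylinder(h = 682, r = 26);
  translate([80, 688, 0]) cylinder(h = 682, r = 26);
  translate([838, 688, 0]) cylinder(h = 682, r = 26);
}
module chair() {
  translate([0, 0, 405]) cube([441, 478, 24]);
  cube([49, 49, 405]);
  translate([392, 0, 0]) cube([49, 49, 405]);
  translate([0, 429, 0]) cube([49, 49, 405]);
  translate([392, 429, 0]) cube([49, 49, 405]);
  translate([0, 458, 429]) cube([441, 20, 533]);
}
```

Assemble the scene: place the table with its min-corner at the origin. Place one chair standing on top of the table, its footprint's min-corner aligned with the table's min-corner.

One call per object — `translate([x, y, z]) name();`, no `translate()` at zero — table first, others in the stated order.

table();
translate([0, 0, 723]) chair();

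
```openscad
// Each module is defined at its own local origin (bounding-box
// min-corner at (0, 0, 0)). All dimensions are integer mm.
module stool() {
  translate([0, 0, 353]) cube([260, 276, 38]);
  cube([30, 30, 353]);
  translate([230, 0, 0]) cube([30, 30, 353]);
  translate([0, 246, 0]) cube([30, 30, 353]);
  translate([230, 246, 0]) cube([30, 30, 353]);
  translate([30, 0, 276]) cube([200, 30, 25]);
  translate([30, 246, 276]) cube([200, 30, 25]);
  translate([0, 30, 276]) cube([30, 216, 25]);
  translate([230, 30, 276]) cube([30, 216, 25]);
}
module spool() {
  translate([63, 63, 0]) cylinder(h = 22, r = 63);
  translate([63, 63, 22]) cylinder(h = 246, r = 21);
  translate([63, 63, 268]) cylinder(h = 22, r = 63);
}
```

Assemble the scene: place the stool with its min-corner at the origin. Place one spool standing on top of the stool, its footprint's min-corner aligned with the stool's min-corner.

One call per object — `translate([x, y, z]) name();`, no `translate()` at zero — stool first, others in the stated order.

stool();
translate([0, 0, 391]) spool();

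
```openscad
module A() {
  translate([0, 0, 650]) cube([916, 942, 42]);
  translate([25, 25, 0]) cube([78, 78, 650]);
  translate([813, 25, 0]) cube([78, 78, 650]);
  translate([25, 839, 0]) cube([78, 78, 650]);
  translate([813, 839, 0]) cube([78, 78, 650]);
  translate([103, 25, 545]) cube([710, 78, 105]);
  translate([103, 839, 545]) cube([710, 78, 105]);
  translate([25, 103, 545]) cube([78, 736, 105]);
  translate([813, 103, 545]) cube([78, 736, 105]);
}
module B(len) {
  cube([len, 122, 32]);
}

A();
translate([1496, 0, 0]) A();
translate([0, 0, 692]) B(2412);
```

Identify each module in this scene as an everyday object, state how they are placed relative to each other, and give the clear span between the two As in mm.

A is a table. B is a beam. A beam spans the tops of two tables. The clear span between the two tables is 580 mm.

Second table starts at x = 1496; first ends at x = 916; clear span = 1496 − 916 = 580 mm.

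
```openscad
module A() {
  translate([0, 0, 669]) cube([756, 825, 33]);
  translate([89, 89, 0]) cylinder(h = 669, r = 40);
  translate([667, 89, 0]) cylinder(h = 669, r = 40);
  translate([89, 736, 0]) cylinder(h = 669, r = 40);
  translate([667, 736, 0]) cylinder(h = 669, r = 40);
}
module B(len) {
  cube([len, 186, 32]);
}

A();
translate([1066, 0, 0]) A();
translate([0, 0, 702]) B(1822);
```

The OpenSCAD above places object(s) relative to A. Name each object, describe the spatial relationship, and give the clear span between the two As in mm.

A is a table. B is a beam. A beam spans the tops of two tables. The clear span between the two tables is 310 mm.

Second table starts at x = 1066; first ends at x = 756; clear span = 1066 − 756 = 310 mm.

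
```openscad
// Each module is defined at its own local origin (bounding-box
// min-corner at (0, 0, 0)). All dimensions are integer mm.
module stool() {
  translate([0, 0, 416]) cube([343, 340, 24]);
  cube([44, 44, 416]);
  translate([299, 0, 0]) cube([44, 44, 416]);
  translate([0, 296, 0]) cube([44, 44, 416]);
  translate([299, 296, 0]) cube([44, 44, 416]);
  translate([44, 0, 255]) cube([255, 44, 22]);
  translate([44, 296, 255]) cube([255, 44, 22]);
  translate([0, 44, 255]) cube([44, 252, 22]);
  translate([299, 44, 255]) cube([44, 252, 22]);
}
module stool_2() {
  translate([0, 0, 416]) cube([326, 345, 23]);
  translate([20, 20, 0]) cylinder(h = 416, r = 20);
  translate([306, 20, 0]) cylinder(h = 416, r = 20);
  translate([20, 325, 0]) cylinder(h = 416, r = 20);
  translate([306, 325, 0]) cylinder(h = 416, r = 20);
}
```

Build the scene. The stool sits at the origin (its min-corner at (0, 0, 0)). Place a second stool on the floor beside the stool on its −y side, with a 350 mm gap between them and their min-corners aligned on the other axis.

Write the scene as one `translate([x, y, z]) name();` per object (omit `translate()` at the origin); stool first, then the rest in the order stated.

stool();
translate([0, -695, 0]) stool_2();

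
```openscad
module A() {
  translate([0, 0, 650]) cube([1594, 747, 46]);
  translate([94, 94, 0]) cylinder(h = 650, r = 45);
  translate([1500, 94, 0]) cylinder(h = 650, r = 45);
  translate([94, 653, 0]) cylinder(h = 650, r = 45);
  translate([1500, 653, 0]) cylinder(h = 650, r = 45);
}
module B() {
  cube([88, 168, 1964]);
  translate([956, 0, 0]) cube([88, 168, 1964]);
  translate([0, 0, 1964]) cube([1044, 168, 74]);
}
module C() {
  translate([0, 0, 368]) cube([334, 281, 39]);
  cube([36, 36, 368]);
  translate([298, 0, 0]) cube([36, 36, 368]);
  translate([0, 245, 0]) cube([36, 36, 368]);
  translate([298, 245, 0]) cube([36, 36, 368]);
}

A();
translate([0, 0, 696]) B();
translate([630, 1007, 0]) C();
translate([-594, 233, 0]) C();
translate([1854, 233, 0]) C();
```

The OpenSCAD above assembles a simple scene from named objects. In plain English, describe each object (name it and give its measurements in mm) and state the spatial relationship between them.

A is a rectangular dining table. The top is 1594×747×46 mm with its upper surface at z = 696 mm. It stands on four round legs of 90 mm diameter, each leg's bounding box inset 49 mm from the nearest pair of top edges, running from the floor to the underside of the top.

B is a rectangular door frame: two vertical jambs of 88×168 mm section, 1964 mm tall, with a clear opening 868 mm wide between their inner faces. A header 74 mm tall and 168 mm deep lies on top of the jambs and spans the full outside width.

C is a four-legged stool. The seat is a 334×281×39 mm slab whose top surface is at z = 407 mm; four square legs, each 36×36 mm in cross-section, run from the floor (z = 0) to the underside of the seat, each flush with a corner of the seat.

The door frame is on top of the table. Three stools sit around the table at the +y, −x, +x sides.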